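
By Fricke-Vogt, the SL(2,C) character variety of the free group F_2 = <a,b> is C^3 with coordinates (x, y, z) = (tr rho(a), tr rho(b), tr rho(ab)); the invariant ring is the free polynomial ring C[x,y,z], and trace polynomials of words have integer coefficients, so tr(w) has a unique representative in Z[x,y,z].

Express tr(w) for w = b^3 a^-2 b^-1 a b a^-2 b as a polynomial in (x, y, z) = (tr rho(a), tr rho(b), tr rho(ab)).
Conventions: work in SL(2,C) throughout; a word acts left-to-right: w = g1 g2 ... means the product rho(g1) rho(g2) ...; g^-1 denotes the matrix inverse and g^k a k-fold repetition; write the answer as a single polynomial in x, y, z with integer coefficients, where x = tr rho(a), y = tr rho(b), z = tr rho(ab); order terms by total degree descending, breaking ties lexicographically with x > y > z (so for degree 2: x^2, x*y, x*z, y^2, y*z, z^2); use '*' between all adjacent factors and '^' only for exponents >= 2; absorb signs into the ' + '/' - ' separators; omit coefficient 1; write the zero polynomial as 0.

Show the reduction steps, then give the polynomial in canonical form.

use: trace(b^2) = trace(b)*trace(b) - trace(1) = y^2 - 2
trace(b^3) = trace(b)*trace(b^2) - trace(b) = y^3 - 3*y
trace(b^4) = trace(b)*trace(b^3) - trace(b^2) = y^4 - 4*y^2 + 2
use: trace(b^5) = trace(b)*trace(b^4) - trace(b^3) = y^5 - 5*y^3 + 5*y
trace(a b^2) = trace(b)*trace(a b) - trace(a) = y*z - x
use: trace(b a b^2) = trace(b)*trace(a b^2) - trace(a b) = y^2*z - x*y - z
apply: trace(b^2 a b^2) = trace(b)*trace(b a b^2) - trace(b a b) = y^3*z - x*y^2 - 2*y*z + x
trace(b^5 a) = trace(b)*trace(b^2 a b^2) - trace(b^2 a b) = y^4*z - x*y^3 - 3*y^2*z + 2*x*y + z
trace(a^-1 b^5) = trace(b^5)*trace(a) - trace(b^5 a) = x*y^5 - y^4*z - 4*x*y^3 + 3*y^2*z + 3*x*y - z
trace(b a^-2 b^4) = trace(a^-1 b^5)*trace(a) - trace(a^-1 b^5 a) = x^2*y^5 - x*y^4*z - 4*x^2*y^3 - y^5 + 3*x*y^2*z + 3*x^2*y + 5*y^3 - x*z - 5*y
apply: trace(b^5 a b) = trace(b)*trace(b^4 a b) - trace(b^4 a) = y^5*z - x*y^4 - 4*y^3*z + 3*x*y^2 + 3*y*z - x
trace(a b a b) = trace(b a)*trace(b a) - trace(1)   [split at repeated b] = z^2 - 2
use: trace(a b a) = trace(a)*trace(b a) - trace(b) = x*z - y
apply: trace(b a b a b) = trace(b)*trace(a b a b) - trace(a b a) = y*z^2 - x*z - y
apply: trace(a b a b^3) = trace(b)*trace(b a b a b) - trace(b a b a) = y^2*z^2 - x*y*z - y^2 - z^2 + 2
trace(a b a b^4) = trace(b)*trace(a b a b^3) - trace(a b a b^2) = y^3*z^2 - x*y^2*z - y^3 - 2*y*z^2 + x*z + 3*y
trace(b^5 a b a) = trace(b)*trace(a b a b^4) - trace(a b a b^3) = y^4*z^2 - x*y^3*z - y^4 - 3*y^2*z^2 + 2*x*y*z + 4*y^2 + z^2 - 2
apply: trace(a^-1 b^5 a b) = trace(b^5 a b)*trace(a) - trace(b^5 a b a) = x*y^5*z - x^2*y^4 - y^4*z^2 - 3*x*y^3*z + 3*x^2*y^2 + y^4 + 3*y^2*z^2 + x*y*z - x^2 - 4*y^2 - z^2 + 2
apply: trace(b a b a^-2 b^4) = trace(a^-1 b^5 a b)*trace(a) - trace(a^-1 b^5 a b a) = x^2*y^5*z - x^3*y^4 - x*y^4*z^2 - 3*x^2*y^3*z - y^5*z + 3*x^3*y^2 + 2*x*y^4 + 3*x*y^2*z^2 + x^2*y*z + 4*y^3*z - x^3 - 7*x*y^2 - x*z^2 - 3*y*z + 3*x
trace(a b a b a b) = trace(a b a b)*trace(a b) - trace(b a)   [split at repeated a] = z^3 - 3*z
use: trace(a b a b a) = trace(a)*trace(b a b a) - trace(b a b) = x*z^2 - y*z - x
trace(b a b a b a b) = trace(b)*trace(a b a b a b) - trace(a b a b a) = y*z^3 - x*z^2 - 2*y*z + x
use: trace(b a b a b a b^2) = trace(b)*trace(b a b a b a b) - trace(b a b a b a) = y^2*z^3 - x*y*z^2 - 2*y^2*z - z^3 + x*y + 3*z
use: trace(b^4 a b a b a) = trace(b)*trace(b a b a b a b^2) - trace(b a b a b a b) = y^3*z^3 - x*y^2*z^2 - 2*y^3*z - 2*y*z^3 + x*y^2 + x*z^2 + 5*y*z - x
apply: trace(a^-1 b^4 a b a b) = trace(b^4 a b a b)*trace(a) - trace(b^4 a b a b a) = x*y^4*z^2 - x^2*y^3*z - y^3*z^3 - x*y^4 - 2*x*y^2*z^2 + 2*x^2*y*z + 2*y^3*z + 2*y*z^3 + 3*x*y^2 - 5*y*z - x
use: trace(b a b a^-2 b^4 a) = trace(a^-1 b^4 a b a b)*trace(a) - trace(a^-1 b^4 a b a b a) = x^2*y^4*z^2 - x^3*y^3*z - x*y^3*z^3 - x^2*y^4 - 2*x^2*y^2*z^2 - y^4*z^2 + 2*x^3*y*z + 3*x*y^3*z + 2*x*y*z^3 + 3*x^2*y^2 + y^4 + 3*y^2*z^2 - 7*x*y*z - x^2 - 4*y^2 - z^2 + 2
apply: trace(a b a^-2 b^4 a^-1 b) = trace(b a b a^-2 b^4)*trace(a) - trace(b a b a^-2 b^4 a) = x^3*y^5*z - x^4*y^4 - 2*x^2*y^4*z^2 - 2*x^3*y^3*z - x*y^5*z + x*y^3*z^3 + 3*x^4*y^2 + 3*x^2*y^4 + 5*x^2*y^2*z^2 + y^4*z^2 - x^3*y*z + x*y^3*z - 2*x*y*z^3 - x^4 - 10*x^2*y^2 - x^2*z^2 - y^4 - 3*y^2*z^2 + 4*x*y*z + 4*x^2 + 4*y^2 + z^2 - 2
use: trace(a^-1 b^-1 a b a^-2 b^4) = trace(a b a^-2 b^4 a^-1)*trace(b) - trace(a b a^-2 b^4 a^-1 b) = -x^3*y^5*z + x^4*y^4 + x^2*y^6 + 2*x^2*y^4*z^2 + 2*x^3*y^3*z - x*y^3*z^3 - 3*x^4*y^2 - 7*x^2*y^4 - 5*x^2*y^2*z^2 - y^6 - y^4*z^2 + x^3*y*z + 2*x*y^3*z + 2*x*y*z^3 + x^4 + 13*x^2*y^2 + x^2*z^2 + 6*y^4 + 3*y^2*z^2 - 5*x*y*z - 4*x^2 - 9*y^2 - z^2 + 2
trace(a^-1 b^3 a b) = trace(b^3 a b)*trace(a) - trace(b^3 a b a) = x*y^3*z - x^2*y^2 - y^2*z^2 - x*y*z + x^2 + y^2 + z^2 - 2
use: trace(a b a^-2 b^3) = trace(a^-1 b^3 a b)*trace(a) - trace(a^-1 b^3 a b a) = x^2*y^3*z - x^3*y^2 - x*y^2*z^2 - x^2*y*z - y^3*z + x^3 + 2*x*y^2 + x*z^2 + 2*y*z - 3*x
use: trace(b^3 a^-2 b^-1 a b a^-2 b) = trace(a^-1 b^-1 a b a^-2 b^4)*trace(a) - trace(a^-1 b^-1 a b a^-2 b^4 a) = -x^4*y^5*z + x^5*y^4 + x^3*y^6 + 2*x^3*y^4*z^2 + 2*x^4*y^3*z - x^2*y^3*z^3 - 3*x^5*y^2 - 7*x^3*y^4 - 5*x^3*y^2*z^2 - x*y^6 - x*y^4*z^2 + x^4*y*z + x^2*y^3*z + 2*x^2*y*z^3 + x^5 + 14*x^3*y^2 + x^3*z^2 + 6*x*y^4 + 4*x*y^2*z^2 - 4*x^2*y*z + y^3*z - 5*x^3 - 11*x*y^2 - 2*x*z^2 - 2*y*z + 5*x

-x^4*y^5*z + x^5*y^4 + x^3*y^6 + 2*x^3*y^4*z^2 + 2*x^4*y^3*z - x^2*y^3*z^3 - 3*x^5*y^2 - 7*x^3*y^4 - 5*x^3*y^2*z^2 - x*y^6 - x*y^4*z^2 + x^4*y*z + x^2*y^3*z + 2*x^2*y*z^3 + x^5 + 14*x^3*y^2 + x^3*z^2 + 6*x*y^4 + 4*x*y^2*z^2 - 4*x^2*y*z + y^3*z - 5*x^3 - 11*x*y^2 - 2*x*z^2 - 2*y*z + 5*x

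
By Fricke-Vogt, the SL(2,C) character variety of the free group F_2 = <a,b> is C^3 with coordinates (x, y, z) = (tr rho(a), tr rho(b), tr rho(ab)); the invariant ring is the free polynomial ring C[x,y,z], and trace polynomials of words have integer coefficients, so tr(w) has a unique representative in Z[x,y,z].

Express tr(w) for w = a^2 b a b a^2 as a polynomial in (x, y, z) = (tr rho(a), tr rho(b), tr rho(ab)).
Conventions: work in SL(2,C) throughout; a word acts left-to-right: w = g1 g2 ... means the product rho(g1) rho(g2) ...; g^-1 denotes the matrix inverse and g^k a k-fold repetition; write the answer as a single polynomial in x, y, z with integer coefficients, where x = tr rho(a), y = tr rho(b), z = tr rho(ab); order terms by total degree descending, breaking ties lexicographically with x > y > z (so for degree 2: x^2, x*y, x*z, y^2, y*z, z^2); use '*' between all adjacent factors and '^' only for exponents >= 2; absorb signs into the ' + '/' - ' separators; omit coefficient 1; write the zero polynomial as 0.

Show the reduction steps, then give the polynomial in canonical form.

x^3*z^2 - x^2*y*z - x^3 - 2*x*z^2 + y*z + 3*x

trace(b a b a) = trace(a b)*trace(a b) - trace(1)  (split on a) = z^2 - 2
apply: trace(b a b) = trace(b)*trace(a b) - trace(a)  (reduce the b square) = y*z - x
use: trace(b a b a^2) = trace(a)*trace(b a b a) - trace(b a b)  (reduce the a square) = x*z^2 - y*z - x
trace(a b a b a^2) = trace(a)*trace(b a b a^2) - trace(b a b a)  (reduce the a square) = x^2*z^2 - x*y*z - x^2 - z^2 + 2
apply: trace(a^2 b a b a^2) = trace(a)*trace(a b a b a^2) - trace(a b a b a)  (reduce the a square) = x^3*z^2 - x^2*y*z - x^3 - 2*x*z^2 + y*z + 3*x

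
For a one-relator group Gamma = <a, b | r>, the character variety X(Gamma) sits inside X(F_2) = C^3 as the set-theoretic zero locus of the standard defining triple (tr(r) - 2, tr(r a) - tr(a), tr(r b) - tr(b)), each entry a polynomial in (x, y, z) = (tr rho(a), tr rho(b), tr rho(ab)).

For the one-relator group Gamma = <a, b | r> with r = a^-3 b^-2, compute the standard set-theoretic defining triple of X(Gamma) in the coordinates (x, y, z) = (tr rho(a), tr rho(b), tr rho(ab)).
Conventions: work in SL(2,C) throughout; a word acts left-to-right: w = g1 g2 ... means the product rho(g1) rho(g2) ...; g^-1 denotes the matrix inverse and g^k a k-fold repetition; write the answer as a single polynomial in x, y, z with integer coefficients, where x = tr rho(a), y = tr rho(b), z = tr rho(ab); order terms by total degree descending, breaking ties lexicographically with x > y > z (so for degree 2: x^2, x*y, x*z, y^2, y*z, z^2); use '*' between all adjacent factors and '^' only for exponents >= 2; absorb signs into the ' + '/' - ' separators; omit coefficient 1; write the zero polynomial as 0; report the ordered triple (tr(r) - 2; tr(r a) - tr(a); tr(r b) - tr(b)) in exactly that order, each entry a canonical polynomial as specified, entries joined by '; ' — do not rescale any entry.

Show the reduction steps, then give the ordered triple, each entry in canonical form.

tr(a^-1) = tr(a) = x
tr(a^-1 b) = tr(b) tr(a) - tr(b a) = x*y - z
tr(b^-1 a^-1) = tr(a^-1) tr(b) - tr(a^-1 b) = z
tr(b^-1 a^-2) = tr(b^-1 a^-1) tr(a) - tr(b^-1) = x*z - y
tr(a^-2) = tr(a^-1) tr(a) - tr(1) = x^2 - 2
tr(b^-2 a^-2) = tr(b^-1 a^-2) tr(b) - tr(b^-1 a^-2 b) = x*y*z - x^2 - y^2 + 2
tr(b^-2 a^-1) = tr(a^-1 b^-1) tr(b) - tr(a^-1) = y*z - x
tr(a^-3 b^-2) = tr(b^-2 a^-2) tr(a) - tr(b^-2 a^-1) = x^2*y*z - x^3 - x*y^2 - y*z + 3*x
tr(a^-3 b^-1) = tr(b^-1 a^-2) tr(a) - tr(b^-1 a^-1)   [inverse elimination on a] = x^2*z - x*y - z
assemble the triple (tr(r) - 2; tr(r a) - x; tr(r b) - y)

x^2*y*z - x^3 - x*y^2 - y*z + 3*x - 2; x*y*z - x^2 - y^2 - x + 2; x^2*z - x*y - y - z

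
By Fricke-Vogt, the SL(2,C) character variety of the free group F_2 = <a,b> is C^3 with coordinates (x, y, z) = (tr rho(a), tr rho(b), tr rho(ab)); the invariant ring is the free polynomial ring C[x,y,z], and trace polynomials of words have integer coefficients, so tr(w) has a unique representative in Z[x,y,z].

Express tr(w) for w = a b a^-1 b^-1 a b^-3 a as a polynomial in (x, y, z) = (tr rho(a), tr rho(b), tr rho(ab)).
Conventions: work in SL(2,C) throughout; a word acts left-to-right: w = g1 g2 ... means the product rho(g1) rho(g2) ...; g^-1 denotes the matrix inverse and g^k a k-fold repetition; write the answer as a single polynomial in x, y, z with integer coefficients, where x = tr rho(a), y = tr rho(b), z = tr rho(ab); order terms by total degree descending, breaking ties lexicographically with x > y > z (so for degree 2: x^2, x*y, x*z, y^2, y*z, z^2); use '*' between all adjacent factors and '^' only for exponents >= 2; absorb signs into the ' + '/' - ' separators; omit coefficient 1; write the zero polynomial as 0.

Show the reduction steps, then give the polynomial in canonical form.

trace(a^2) = trace(a) * trace(a) - trace(1) = x^2 - 2
reduce: trace(a^3) = trace(a) * trace(a^2) - trace(a) = x^3 - 3*x
trace(a b a) = trace(a) * trace(b a) - trace(b) = x*z - y
trace(a^3 b) = trace(a) * trace(a b a) - trace(a b) = x^2*z - x*y - z
trace(b^-1 a^3) = trace(a^3) * trace(b) - trace(a^3 b) = x^3*y - x^2*z - 2*x*y + z
trace(a b^-2 a^2) = trace(b^-1 a^3) * trace(b) - trace(b^-1 a^3 b) = x^3*y^2 - x^2*y*z - x^3 - 2*x*y^2 + y*z + 3*x
so trace(a^2 b a^2) = trace(a) * trace(a b a^2) - trace(a b a) = x^3*z - x^2*y - 2*x*z + y
so trace(b a b a) = trace(b a) * trace(b a) - trace(1)   [split at repeated b] = z^2 - 2
trace(b a b) = trace(b) * trace(a b) - trace(a) = y*z - x
so trace(b a^2 b a) = trace(a) * trace(b a b a) - trace(b a b) = x*z^2 - y*z - x
trace(b^2) = trace(b) * trace(b) - trace(1) = y^2 - 2
trace(b a^2 b) = trace(a) * trace(b^2 a) - trace(b^2) = x*y*z - x^2 - y^2 + 2
reduce: trace(a^2 b a^2 b) = trace(a) * trace(b a^2 b a) - trace(b a^2 b) = x^2*z^2 - 2*x*y*z + y^2 - 2
trace(b^-1 a^2 b a^2) = trace(a^2 b a^2) * trace(b) - trace(a^2 b a^2 b) = x^3*y*z - x^2*y^2 - x^2*z^2 + 2
so trace(a b^-2 a^2 b a) = trace(b^-1 a^2 b a^2) * trace(b) - trace(b^-1 a^2 b a^2 b) = x^3*y^2*z - x^2*y^3 - x^2*y*z^2 - x^3*z + x^2*y + 2*x*z + y
trace(a^2 b a b a) = trace(a) * trace(b a b a^2) - trace(b a b a) = x^2*z^2 - x*y*z - x^2 - z^2 + 2
trace(b a b a b a) = trace(a b) * trace(a b a b) - trace(a^-1 b^-1)   [split at repeated a] = z^3 - 3*z
so trace(b a b a b) = trace(b) * trace(a b a b) - trace(a b a) = y*z^2 - x*z - y
so trace(a^2 b a b a b) = trace(a) * trace(b a b a b a) - trace(b a b a b) = x*z^3 - y*z^2 - 2*x*z + y
so trace(b^-1 a^2 b a b a) = trace(a^2 b a b a) * trace(b) - trace(a^2 b a b a b) = x^2*y*z^2 - x*y^2*z - x*z^3 - x^2*y + 2*x*z + y
so trace(a b^-2 a^2 b a b) = trace(b^-1 a^2 b a b a) * trace(b) - trace(b^-1 a^2 b a b a b) = x^2*y^2*z^2 - x*y^3*z - x*y*z^3 - x^2*y^2 - x^2*z^2 + 3*x*y*z + x^2 + y^2 + z^2 - 2
trace(b^-1 a b^-2 a^2 b a) = trace(a b^-2 a^2 b a) * trace(b) - trace(a b^-2 a^2 b a b) = x^3*y^3*z - x^2*y^4 - 2*x^2*y^2*z^2 - x^3*y*z + x*y^3*z + x*y*z^3 + 2*x^2*y^2 + x^2*z^2 - x*y*z - x^2 - z^2 + 2
trace(a^2 b a^-1 b^-1 a b^-2) = trace(b^-1 a b^-2 a^2 b) * trace(a) - trace(b^-1 a b^-2 a^2 b a) = -x^3*y^3*z + x^4*y^2 + x^2*y^4 + 2*x^2*y^2*z^2 - x*y^3*z - x*y*z^3 - x^4 - 4*x^2*y^2 - x^2*z^2 + 2*x*y*z + 4*x^2 + z^2 - 2
trace(b^-1 a^3 b a) = trace(a^3 b a) * trace(b) - trace(a^3 b a b) = x^3*y*z - x^2*y^2 - x^2*z^2 - x*y*z + x^2 + y^2 + z^2 - 2
trace(a^2 b a^-1 b^-1 a) = trace(b^-1 a^3 b) * trace(a) - trace(b^-1 a^3 b a) = -x^3*y*z + x^4 + x^2*y^2 + x^2*z^2 + x*y*z - 4*x^2 - y^2 - z^2 + 2
trace(b^2 a b) = trace(b) * trace(a b^2) - trace(a b) = y^2*z - x*y - z
reduce: trace(b a b a^2 b) = trace(a) * trace(b^2 a b a) - trace(b^2 a b) = x*y*z^2 - x^2*z - y^2*z + z
reduce: trace(a b a^2 b a^-1 b) = trace(b a b a^2 b) * trace(a) - trace(b a b a^2 b a) = x^2*y*z^2 - x^3*z - x*y^2*z - x*z^3 + y*z^2 + 3*x*z - y
so trace(a^2 b a^-1 b^-1 a b) = trace(a b a^2 b a^-1) * trace(b) - trace(a b a^2 b a^-1 b) = -x^2*y*z^2 + x^3*z + 2*x*y^2*z + x*z^3 - x^2*y - y^3 - y*z^2 - 3*x*z + 3*y
reduce: trace(a^2 b a^-1 b^-1 a b^-1) = trace(a^2 b a^-1 b^-1 a) * trace(b) - trace(a^2 b a^-1 b^-1 a b) = -x^3*y^2*z + x^4*y + x^2*y^3 + 2*x^2*y*z^2 - x^3*z - x*y^2*z - x*z^3 - 3*x^2*y + 3*x*z - y
trace(a b a^-1 b^-1 a b^-3 a) = trace(a^2 b a^-1 b^-1 a b^-2) * trace(b) - trace(a^2 b a^-1 b^-1 a b^-1) = -x^3*y^4*z + x^4*y^3 + x^2*y^5 + 2*x^2*y^3*z^2 + x^3*y^2*z - x*y^4*z - x*y^2*z^3 - 2*x^4*y - 5*x^2*y^3 - 3*x^2*y*z^2 + x^3*z + 3*x*y^2*z + x*z^3 + 7*x^2*y + y*z^2 - 3*x*z - y

-x^3*y^4*z + x^4*y^3 + x^2*y^5 + 2*x^2*y^3*z^2 + x^3*y^2*z - x*y^4*z - x*y^2*z^3 - 2*x^4*y - 5*x^2*y^3 - 3*x^2*y*z^2 + x^3*z + 3*x*y^2*z + x*z^3 + 7*x^2*y + y*z^2 - 3*x*z - y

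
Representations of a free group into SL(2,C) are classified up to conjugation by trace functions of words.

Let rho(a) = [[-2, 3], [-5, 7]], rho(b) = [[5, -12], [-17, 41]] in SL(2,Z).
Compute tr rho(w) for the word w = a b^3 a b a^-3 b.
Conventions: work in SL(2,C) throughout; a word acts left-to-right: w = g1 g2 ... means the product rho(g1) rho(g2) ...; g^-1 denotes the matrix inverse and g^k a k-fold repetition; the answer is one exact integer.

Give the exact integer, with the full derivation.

-272514826694

rho(a) = [[-2, 3], [-5, 7]]
... * rho(b) = [[5, -12], [-17, 41]]  ->  [[-61, 147], [-144, 347]]
... * rho(b) = [[5, -12], [-17, 41]]  ->  [[-2804, 6759], [-6619, 15955]]
... * rho(b) = [[5, -12], [-17, 41]]  ->  [[-128923, 310767], [-304330, 733583]]
... * rho(a) = [[-2, 3], [-5, 7]]  ->  [[-1295989, 1788600], [-3059255, 4222091]]
... * rho(b) = [[5, -12], [-17, 41]]  ->  [[-36886145, 88884468], [-87071822, 209816791]]
... * rho(a^-1) = [[7, -3], [5, -2]]  ->  [[186219325, -67110501], [439581201, -158418116]]
... * rho(a^-1) = [[7, -3], [5, -2]]  ->  [[967982770, -424436973], [2284977827, -1001907371]]
... * rho(a^-1) = [[7, -3], [5, -2]]  ->  [[4653694525, -2055074364], [10985307934, -4851118739]]
... * rho(b) = [[5, -12], [-17, 41]]  ->  [[58204736813, -140102383224], [137395558233, -330719563507]]
tr = 58204736813 + -330719563507 = -272514826694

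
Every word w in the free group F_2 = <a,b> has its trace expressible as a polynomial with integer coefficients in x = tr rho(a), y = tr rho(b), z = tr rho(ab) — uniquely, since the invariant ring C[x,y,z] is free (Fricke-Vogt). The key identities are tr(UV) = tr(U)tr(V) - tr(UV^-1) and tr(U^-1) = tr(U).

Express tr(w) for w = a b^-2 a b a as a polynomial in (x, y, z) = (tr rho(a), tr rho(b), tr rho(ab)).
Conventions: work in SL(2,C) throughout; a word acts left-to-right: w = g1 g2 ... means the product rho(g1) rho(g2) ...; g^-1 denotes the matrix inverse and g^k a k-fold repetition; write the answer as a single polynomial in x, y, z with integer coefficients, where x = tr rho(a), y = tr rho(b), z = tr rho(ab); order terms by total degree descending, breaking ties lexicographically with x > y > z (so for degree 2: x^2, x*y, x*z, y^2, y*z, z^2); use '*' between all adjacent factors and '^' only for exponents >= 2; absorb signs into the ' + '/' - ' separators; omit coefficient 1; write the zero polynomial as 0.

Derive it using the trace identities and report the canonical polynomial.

next, tr(b a^2) = tr(a)*tr(b a) - tr(b) = x*z - y
next, tr(a b a^2) = tr(a)*tr(b a^2) - tr(b a) = x^2*z - x*y - z
next, tr(b a b a) = tr(a b)*tr(a b) - tr(1)   [split at repeated a] = z^2 - 2
tr(b a b) = tr(b)*tr(a b) - tr(a) = y*z - x
and tr(a b a^2 b) = tr(a)*tr(b a b a) - tr(b a b) = x*z^2 - y*z - x
tr(a b a^2 b^-1) = tr(a b a^2)*tr(b) - tr(a b a^2 b) = x^2*y*z - x*y^2 - x*z^2 + x
tr(a b^-2 a b a) = tr(a b a^2 b^-1)*tr(b) - tr(a b a^2) = x^2*y^2*z - x*y^3 - x*y*z^2 - x^2*z + 2*x*y + z

x^2*y^2*z - x*y^3 - x*y*z^2 - x^2*z + 2*x*y + z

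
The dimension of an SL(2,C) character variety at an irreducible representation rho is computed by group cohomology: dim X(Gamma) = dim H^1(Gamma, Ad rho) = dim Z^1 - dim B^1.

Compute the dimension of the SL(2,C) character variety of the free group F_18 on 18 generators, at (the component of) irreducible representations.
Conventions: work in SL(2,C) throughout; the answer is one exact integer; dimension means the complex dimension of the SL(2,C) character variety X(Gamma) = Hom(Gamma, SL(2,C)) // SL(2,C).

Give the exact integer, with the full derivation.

51

The free group F_18: 18 generators, no relators.
Z^1(Gamma, Ad rho) = (sl_2)^18: a cocycle is a free choice of one sl_2 vector per generator, so dim Z^1 = 3*18 = 54.
dim B^1 = 3: the coboundary map is injective because an irreducible image has centralizer 0 in sl_2.
dim H^1 = 54 - 3 = 51, which is dim X.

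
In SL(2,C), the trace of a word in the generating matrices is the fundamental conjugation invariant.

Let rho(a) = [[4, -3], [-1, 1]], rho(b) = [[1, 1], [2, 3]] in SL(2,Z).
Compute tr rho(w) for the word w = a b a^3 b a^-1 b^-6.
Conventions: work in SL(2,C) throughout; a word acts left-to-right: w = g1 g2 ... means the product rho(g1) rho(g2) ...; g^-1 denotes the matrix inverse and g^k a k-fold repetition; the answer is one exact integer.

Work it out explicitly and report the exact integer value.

-553090

rho(a) = [[4, -3], [-1, 1]]
... * rho(b) = [[1, 1], [2, 3]]  ->  [[-2, -5], [1, 2]]
... * rho(a) = [[4, -3], [-1, 1]]  ->  [[-3, 1], [2, -1]]
... * rho(a) = [[4, -3], [-1, 1]]  ->  [[-13, 10], [9, -7]]
... * rho(a) = [[4, -3], [-1, 1]]  ->  [[-62, 49], [43, -34]]
... * rho(b) = [[1, 1], [2, 3]]  ->  [[36, 85], [-25, -59]]
... * rho(a^-1) = [[1, 3], [1, 4]]  ->  [[121, 448], [-84, -311]]
... * rho(b^-1) = [[3, -1], [-2, 1]]  ->  [[-533, 327], [370, -227]]
... * rho(b^-1) = [[3, -1], [-2, 1]]  ->  [[-2253, 860], [1564, -597]]
... * rho(b^-1) = [[3, -1], [-2, 1]]  ->  [[-8479, 3113], [5886, -2161]]
... * rho(b^-1) = [[3, -1], [-2, 1]]  ->  [[-31663, 11592], [21980, -8047]]
... * rho(b^-1) = [[3, -1], [-2, 1]]  ->  [[-118173, 43255], [82034, -30027]]
... * rho(b^-1) = [[3, -1], [-2, 1]]  ->  [[-441029, 161428], [306156, -112061]]
tr = -441029 + -112061 = -553090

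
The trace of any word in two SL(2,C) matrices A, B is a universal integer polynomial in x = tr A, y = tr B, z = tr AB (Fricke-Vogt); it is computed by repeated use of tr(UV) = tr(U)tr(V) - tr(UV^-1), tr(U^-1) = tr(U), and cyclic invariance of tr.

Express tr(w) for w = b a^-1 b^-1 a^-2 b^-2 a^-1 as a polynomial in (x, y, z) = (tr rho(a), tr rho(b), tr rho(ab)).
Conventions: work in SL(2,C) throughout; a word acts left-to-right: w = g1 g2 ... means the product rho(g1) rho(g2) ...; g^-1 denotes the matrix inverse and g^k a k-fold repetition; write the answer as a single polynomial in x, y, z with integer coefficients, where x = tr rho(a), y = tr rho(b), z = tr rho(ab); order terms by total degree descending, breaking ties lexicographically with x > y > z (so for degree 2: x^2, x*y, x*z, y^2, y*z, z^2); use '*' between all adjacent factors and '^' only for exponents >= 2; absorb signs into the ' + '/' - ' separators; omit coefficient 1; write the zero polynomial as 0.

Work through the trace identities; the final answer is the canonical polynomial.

trace(a^-1) = trace(a) = x
trace(a^-2) = trace(a^-1) trace(a) - trace(1) = x^2 - 2
use: trace(b a^-1) = trace(b) trace(a) - trace(b a) = x*y - z
trace(a^-2 b) = trace(b a^-1) trace(a) - trace(b) = x^2*y - x*z - y
apply: trace(b^-1 a^-2) = trace(a^-2) trace(b) - trace(a^-2 b) = x*z - y
use: trace(a^-2 b^-1 a^-1) = trace(b^-1 a^-2) trace(a) - trace(b^-1 a^-1) = x^2*z - x*y - z
trace(a b a b) = trace(b a) trace(b a) - trace(1)   [split at repeated b] = z^2 - 2
apply: trace(b^-1 a b a) = trace(a b a) trace(b) - trace(a b a b) = x*y*z - y^2 - z^2 + 2
use: trace(b^-1 a b a b^-1) = trace(b^-1 a b a) trace(b) - trace(b^-1 a b a b) = x*y^2*z - y^3 - y*z^2 - x*z + 3*y
trace(b a b) = trace(b) trace(a b) - trace(a) = y*z - x
use: trace(a^2 b a b) = trace(a) trace(b a b a) - trace(b a b) = x*z^2 - y*z - x
trace(a b a b^-1 a) = trace(a^2 b a) trace(b) - trace(a^2 b a b) = x^2*y*z - x*y^2 - x*z^2 + x
trace(a b a b a b) = trace(b a) trace(b a b a) - trace(b^-1 a^-1)   [split at repeated b] = z^3 - 3*z
use: trace(a b a b^-1 a b) = trace(a b a b a) trace(b) - trace(a b a b a b) = x*y*z^2 - y^2*z - z^3 - x*y + 3*z
trace(b^-1 a b a b^-1 a) = trace(a b a b^-1 a) trace(b) - trace(a b a b^-1 a b) = x^2*y^2*z - x*y^3 - 2*x*y*z^2 + y^2*z + z^3 + 2*x*y - 3*z
trace(b^-1 a b a b^-1 a^-1) = trace(b^-1 a b a b^-1) trace(a) - trace(b^-1 a b a b^-1 a) = x*y*z^2 - x^2*z - y^2*z - z^3 + x*y + 3*z
trace(b a b^-1 a^-2 b^-1 a) = trace(b^-1 a b a b^-1 a^-1) trace(a) - trace(b^-1 a b a b^-1) = x^2*y*z^2 - x^3*z - 2*x*y^2*z - x*z^3 + x^2*y + y^3 + y*z^2 + 4*x*z - 3*y
trace(b^-1 a^-2 b^-1 a^-1 b a) = trace(b a b^-1 a^-2 b^-1) trace(a) - trace(b a b^-1 a^-2 b^-1 a) = -x^2*y*z^2 + x^3*z + 2*x*y^2*z + x*z^3 - x^2*y - y^3 - y*z^2 - 3*x*z + 3*y
trace(a^-1 b a^-1 b^-1 a^-2 b^-1) = trace(b^-1 a^-2 b^-1 a^-1 b) trace(a) - trace(b^-1 a^-2 b^-1 a^-1 b a) = x^2*y*z^2 - 2*x*y^2*z - x*z^3 + y^3 + y*z^2 + 2*x*z - 3*y
trace(a^-1 b a^-2) = trace(a^-2 b) trace(a) - trace(a^-2 b a) = x^3*y - x^2*z - 2*x*y + z
trace(a^-3 b a^-1) = trace(a^-1 b a^-2) trace(a) - trace(a^-1 b a^-1) = x^4*y - x^3*z - 3*x^2*y + 2*x*z + y
trace(b^2) = trace(b) trace(b) - trace(1) = y^2 - 2
use: trace(b a^-1 b) = trace(b^2) trace(a) - trace(b^2 a) = x*y^2 - y*z - x
trace(b a^-1 b a) = trace(b a b) trace(a) - trace(b a b a) = x*y*z - x^2 - z^2 + 2
trace(b a^-1 b a^-1) = trace(b a^-1 b) trace(a) - trace(b a^-1 b a) = x^2*y^2 - 2*x*y*z + z^2 - 2
trace(b a^-1 b a^-2) = trace(b a^-1 b a^-1) trace(a) - trace(b a^-1 b) = x^3*y^2 - 2*x^2*y*z - x*y^2 + x*z^2 + y*z - x
use: trace(a^-3 b a^-1 b) = trace(b a^-1 b a^-2) trace(a) - trace(b a^-1 b a^-1) = x^4*y^2 - 2*x^3*y*z - 2*x^2*y^2 + x^2*z^2 + 3*x*y*z - x^2 - z^2 + 2
trace(a^-1 b a^-1 b^-1 a^-2) = trace(a^-3 b a^-1) trace(b) - trace(a^-3 b a^-1 b) = x^3*y*z - x^2*y^2 - x^2*z^2 - x*y*z + x^2 + y^2 + z^2 - 2
trace(b a^-1 b^-1 a^-2 b^-2 a^-1) = trace(a^-1 b a^-1 b^-1 a^-2 b^-1) trace(b) - trace(a^-1 b a^-1 b^-1 a^-2) = x^2*y^2*z^2 - x^3*y*z - 2*x*y^3*z - x*y*z^3 + x^2*y^2 + x^2*z^2 + y^4 + y^2*z^2 + 3*x*y*z - x^2 - 4*y^2 - z^2 + 2

x^2*y^2*z^2 - x^3*y*z - 2*x*y^3*z - x*y*z^3 + x^2*y^2 + x^2*z^2 + y^4 + y^2*z^2 + 3*x*y*z - x^2 - 4*y^2 - z^2 + 2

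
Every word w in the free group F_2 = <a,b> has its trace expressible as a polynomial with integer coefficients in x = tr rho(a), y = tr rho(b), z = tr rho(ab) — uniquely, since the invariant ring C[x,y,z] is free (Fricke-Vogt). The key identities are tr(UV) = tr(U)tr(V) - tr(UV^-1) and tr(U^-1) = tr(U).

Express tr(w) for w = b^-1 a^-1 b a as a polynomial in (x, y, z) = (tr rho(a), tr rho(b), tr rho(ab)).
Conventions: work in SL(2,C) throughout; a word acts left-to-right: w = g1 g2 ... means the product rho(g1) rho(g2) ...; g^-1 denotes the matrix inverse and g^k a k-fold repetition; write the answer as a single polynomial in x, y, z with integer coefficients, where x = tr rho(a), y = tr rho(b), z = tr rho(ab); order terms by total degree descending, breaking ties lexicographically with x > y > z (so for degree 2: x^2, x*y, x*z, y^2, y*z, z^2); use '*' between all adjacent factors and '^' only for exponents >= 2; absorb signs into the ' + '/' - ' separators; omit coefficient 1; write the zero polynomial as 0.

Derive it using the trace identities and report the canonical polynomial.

trace(a b a) = trace(a)*trace(b a) - trace(b) = x*z - y
next, trace(a b a b) = trace(a b)*trace(a b) - trace(1) = z^2 - 2
and trace(b a b^-1 a) = trace(a b a)*trace(b) - trace(a b a b) = x*y*z - y^2 - z^2 + 2
next, trace(b^-1 a^-1 b a) = trace(b a b^-1)*trace(a) - trace(b a b^-1 a) = -x*y*z + x^2 + y^2 + z^2 - 2

-x*y*z + x^2 + y^2 + z^2 - 2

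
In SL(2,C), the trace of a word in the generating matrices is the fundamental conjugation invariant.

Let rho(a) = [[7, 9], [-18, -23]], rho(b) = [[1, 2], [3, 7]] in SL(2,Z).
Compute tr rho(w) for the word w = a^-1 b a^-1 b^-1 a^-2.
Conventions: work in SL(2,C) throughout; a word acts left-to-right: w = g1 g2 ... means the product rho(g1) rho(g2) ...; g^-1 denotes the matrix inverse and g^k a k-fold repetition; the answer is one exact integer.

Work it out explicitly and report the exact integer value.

rho(a^-1) = [[-23, -9], [18, 7]]
... * rho(b) = [[1, 2], [3, 7]]  ->  [[-50, -109], [39, 85]]
... * rho(a^-1) = [[-23, -9], [18, 7]]  ->  [[-812, -313], [633, 244]]
... * rho(b^-1) = [[7, -2], [-3, 1]]  ->  [[-4745, 1311], [3699, -1022]]
... * rho(a^-1) = [[-23, -9], [18, 7]]  ->  [[132733, 51882], [-103473, -40445]]
... * rho(a^-1) = [[-23, -9], [18, 7]]  ->  [[-2118983, -831423], [1651869, 648142]]
tr = -2118983 + 648142 = -1470841

-1470841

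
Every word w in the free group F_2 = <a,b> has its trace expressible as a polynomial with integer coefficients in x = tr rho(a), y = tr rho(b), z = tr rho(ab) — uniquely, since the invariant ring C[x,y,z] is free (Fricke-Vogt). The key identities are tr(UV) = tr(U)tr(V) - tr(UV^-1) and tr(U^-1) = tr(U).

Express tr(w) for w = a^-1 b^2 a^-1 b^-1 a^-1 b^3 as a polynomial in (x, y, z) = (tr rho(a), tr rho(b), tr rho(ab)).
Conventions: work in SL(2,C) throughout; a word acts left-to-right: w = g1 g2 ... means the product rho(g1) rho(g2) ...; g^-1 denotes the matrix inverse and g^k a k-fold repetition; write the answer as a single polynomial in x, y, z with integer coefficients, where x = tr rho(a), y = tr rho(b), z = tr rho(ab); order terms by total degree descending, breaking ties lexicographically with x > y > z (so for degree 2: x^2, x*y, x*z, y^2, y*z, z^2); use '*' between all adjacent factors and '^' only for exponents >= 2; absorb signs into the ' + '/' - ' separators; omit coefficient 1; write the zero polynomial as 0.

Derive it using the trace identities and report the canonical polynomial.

tr(b^2) = tr(b) tr(b) - tr(1) = y^2 - 2
tr(b^3) = tr(b) tr(b^2) - tr(b) = y^3 - 3*y
tr(b^4) = tr(b) tr(b^3) - tr(b^2) = y^4 - 4*y^2 + 2
tr(b a b) = tr(b) tr(a b) - tr(a) = y*z - x
tr(b a b^2) = tr(b) tr(b a b) - tr(b a) = y^2*z - x*y - z
tr(b^4 a) = tr(b) tr(b a b^2) - tr(b a b) = y^3*z - x*y^2 - 2*y*z + x
tr(b^3 a^-1 b) = tr(b^4) tr(a) - tr(b^4 a) = x*y^4 - y^3*z - 3*x*y^2 + 2*y*z + x
tr(a b a b) = tr(b a) tr(b a) - tr(1)   [split at repeated b] = z^2 - 2
tr(a b a) = tr(a) tr(b a) - tr(b) = x*z - y
tr(b a b a b) = tr(b) tr(a b a b) - tr(a b a) = y*z^2 - x*z - y
tr(b a b^3 a) = tr(b) tr(b a b a b) - tr(b a b a) = y^2*z^2 - x*y*z - y^2 - z^2 + 2
tr(b^3 a^-1 b a) = tr(b a b^3) tr(a) - tr(b a b^3 a) = x*y^3*z - x^2*y^2 - y^2*z^2 - x*y*z + x^2 + y^2 + z^2 - 2
tr(a^-1 b^3 a^-1 b) = tr(b^3 a^-1 b) tr(a) - tr(b^3 a^-1 b a) = x^2*y^4 - 2*x*y^3*z - 2*x^2*y^2 + y^2*z^2 + 3*x*y*z - y^2 - z^2 + 2
tr(b^5) = tr(b) tr(b^4) - tr(b^3) = y^5 - 5*y^3 + 5*y
tr(b^5 a) = tr(b) tr(b^3 a b) - tr(b^3 a) = y^4*z - x*y^3 - 3*y^2*z + 2*x*y + z
tr(b^3 a^-1 b^2) = tr(b^5) tr(a) - tr(b^5 a) = x*y^5 - y^4*z - 4*x*y^3 + 3*y^2*z + 3*x*y - z
tr(b^5 a b) = tr(b) tr(b^2 a b^3) - tr(b^2 a b^2) = y^5*z - x*y^4 - 4*y^3*z + 3*x*y^2 + 3*y*z - x
tr(b^2 a b a b^2) = tr(b) tr(b^2 a b a b) - tr(b^2 a b a) = y^3*z^2 - x*y^2*z - y^3 - 2*y*z^2 + x*z + 3*y
tr(b^5 a b a) = tr(b) tr(b^2 a b a b^2) - tr(b^2 a b a b) = y^4*z^2 - x*y^3*z - y^4 - 3*y^2*z^2 + 2*x*y*z + 4*y^2 + z^2 - 2
tr(b^2 a b a^-1 b^3) = tr(b^5 a b) tr(a) - tr(b^5 a b a) = x*y^5*z - x^2*y^4 - y^4*z^2 - 3*x*y^3*z + 3*x^2*y^2 + y^4 + 3*y^2*z^2 + x*y*z - x^2 - 4*y^2 - z^2 + 2
tr(a^2) = tr(a) tr(a) - tr(1) = x^2 - 2
tr(b a^2 b) = tr(b) tr(a^2 b) - tr(a^2) = x*y*z - x^2 - y^2 + 2
tr(a b^3 a) = tr(b) tr(b a^2 b) - tr(b a^2) = x*y^2*z - x^2*y - y^3 - x*z + 3*y
tr(b a b^2 a b^2) = tr(b) tr(a b^3 a b) - tr(a b^3 a) = y^3*z^2 - 2*x*y^2*z + x^2*y - y*z^2 + x*z - y
tr(b a b^2 a b) = tr(b) tr(a b^2 a b) - tr(a b^2 a) = y^2*z^2 - 2*x*y*z + x^2 - 2
tr(b^3 a b^2 a b) = tr(b) tr(b a b^2 a b^2) - tr(b a b^2 a b) = y^4*z^2 - 2*x*y^3*z + x^2*y^2 - 2*y^2*z^2 + 3*x*y*z - x^2 - y^2 + 2
tr(a b a b a b) = tr(b a) tr(b a b a) - tr(b^-1 a^-1)   [split at repeated b] = z^3 - 3*z
tr(a b a b a) = tr(a) tr(b a b a) - tr(b a b) = x*z^2 - y*z - x
tr(a b a b^2 a b) = tr(b) tr(a b a b a b) - tr(a b a b a) = y*z^3 - x*z^2 - 2*y*z + x
tr(a^2 b a) = tr(a) tr(a b a) - tr(a b) = x^2*z - x*y - z
tr(a b a b^2 a) = tr(b) tr(a^2 b a b) - tr(a^2 b a) = x*y*z^2 - x^2*z - y^2*z + z
tr(a b^2 a b a b^2) = tr(b) tr(a b a b^2 a b) - tr(a b a b^2 a) = y^2*z^3 - 2*x*y*z^2 + x^2*z - y^2*z + x*y - z
tr(b^3 a b^2 a b a) = tr(b) tr(a b^2 a b a b^2) - tr(a b^2 a b a b) = y^3*z^3 - 2*x*y^2*z^2 + x^2*y*z - y^3*z - y*z^3 + x*y^2 + x*z^2 + y*z - x
tr(b^2 a b a^-1 b^3 a) = tr(b^3 a b^2 a b) tr(a) - tr(b^3 a b^2 a b a) = x*y^4*z^2 - 2*x^2*y^3*z - y^3*z^3 + x^3*y^2 + 2*x^2*y*z + y^3*z + y*z^3 - x^3 - 2*x*y^2 - x*z^2 - y*z + 3*x
tr(a^-1 b^3 a^-1 b^2 a b) = tr(b^2 a b a^-1 b^3) tr(a) - tr(b^2 a b a^-1 b^3 a) = x^2*y^5*z - x^3*y^4 - 2*x*y^4*z^2 - x^2*y^3*z + y^3*z^3 + 2*x^3*y^2 + x*y^4 + 3*x*y^2*z^2 - x^2*y*z - y^3*z - y*z^3 - 2*x*y^2 + y*z - x
tr(b^-1 a^-1 b^3 a^-1 b^2 a) = tr(a^-1 b^3 a^-1 b^2 a) tr(b) - tr(a^-1 b^3 a^-1 b^2 a b) = -x^2*y^5*z + x^3*y^4 + x*y^6 + 2*x*y^4*z^2 + x^2*y^3*z - y^5*z - y^3*z^3 - 2*x^3*y^2 - 5*x*y^4 - 3*x*y^2*z^2 + x^2*y*z + 4*y^3*z + y*z^3 + 5*x*y^2 - 2*y*z + x
tr(a^-1 b^2 a^-1 b^-1 a^-1 b^3) = tr(b^-1 a^-1 b^3 a^-1 b^2) tr(a) - tr(b^-1 a^-1 b^3 a^-1 b^2 a) = x^2*y^5*z - x*y^6 - 2*x*y^4*z^2 - 3*x^2*y^3*z + y^5*z + y^3*z^3 + 5*x*y^4 + 4*x*y^2*z^2 + 2*x^2*y*z - 4*y^3*z - y*z^3 - 6*x*y^2 - x*z^2 + 2*y*z + x

x^2*y^5*z - x*y^6 - 2*x*y^4*z^2 - 3*x^2*y^3*z + y^5*z + y^3*z^3 + 5*x*y^4 + 4*x*y^2*z^2 + 2*x^2*y*z - 4*y^3*z - y*z^3 - 6*x*y^2 - x*z^2 + 2*y*z + x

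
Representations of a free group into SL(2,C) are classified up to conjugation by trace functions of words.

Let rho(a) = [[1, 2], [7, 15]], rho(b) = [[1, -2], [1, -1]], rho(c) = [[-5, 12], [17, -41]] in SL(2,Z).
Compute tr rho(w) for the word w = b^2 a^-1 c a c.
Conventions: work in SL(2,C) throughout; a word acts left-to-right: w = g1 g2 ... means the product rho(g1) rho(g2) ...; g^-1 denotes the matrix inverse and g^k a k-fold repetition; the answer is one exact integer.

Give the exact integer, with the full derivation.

rho(b) = [[1, -2], [1, -1]]
... * rho(b) = [[1, -2], [1, -1]]  ->  [[-1, 0], [0, -1]]
... * rho(a^-1) = [[15, -2], [-7, 1]]  ->  [[-15, 2], [7, -1]]
... * rho(c) = [[-5, 12], [17, -41]]  ->  [[109, -262], [-52, 125]]
... * rho(a) = [[1, 2], [7, 15]]  ->  [[-1725, -3712], [823, 1771]]
... * rho(c) = [[-5, 12], [17, -41]]  ->  [[-54479, 131492], [25992, -62735]]
tr = -54479 + -62735 = -117214

-117214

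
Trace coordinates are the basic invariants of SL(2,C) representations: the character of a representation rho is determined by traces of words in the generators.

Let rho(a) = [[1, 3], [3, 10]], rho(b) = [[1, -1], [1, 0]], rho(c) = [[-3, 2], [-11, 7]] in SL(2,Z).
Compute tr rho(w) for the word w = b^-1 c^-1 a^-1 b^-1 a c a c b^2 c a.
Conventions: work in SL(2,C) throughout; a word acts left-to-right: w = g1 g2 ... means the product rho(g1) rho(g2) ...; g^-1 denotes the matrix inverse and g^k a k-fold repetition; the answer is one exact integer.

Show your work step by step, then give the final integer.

5767402

rho(b^-1) = [[0, 1], [-1, 1]]
... * rho(c^-1) = [[7, -2], [11, -3]]  ->  [[11, -3], [4, -1]]
... * rho(a^-1) = [[10, -3], [-3, 1]]  ->  [[119, -36], [43, -13]]
... * rho(b^-1) = [[0, 1], [-1, 1]]  ->  [[36, 83], [13, 30]]
... * rho(a) = [[1, 3], [3, 10]]  ->  [[285, 938], [103, 339]]
... * rho(c) = [[-3, 2], [-11, 7]]  ->  [[-11173, 7136], [-4038, 2579]]
... * rho(a) = [[1, 3], [3, 10]]  ->  [[10235, 37841], [3699, 13676]]
... * rho(c) = [[-3, 2], [-11, 7]]  ->  [[-446956, 285357], [-161533, 103130]]
... * rho(b) = [[1, -1], [1, 0]]  ->  [[-161599, 446956], [-58403, 161533]]
... * rho(b) = [[1, -1], [1, 0]]  ->  [[285357, 161599], [103130, 58403]]
... * rho(c) = [[-3, 2], [-11, 7]]  ->  [[-2633660, 1701907], [-951823, 615081]]
... * rho(a) = [[1, 3], [3, 10]]  ->  [[2472061, 9118090], [893420, 3295341]]
tr = 2472061 + 3295341 = 5767402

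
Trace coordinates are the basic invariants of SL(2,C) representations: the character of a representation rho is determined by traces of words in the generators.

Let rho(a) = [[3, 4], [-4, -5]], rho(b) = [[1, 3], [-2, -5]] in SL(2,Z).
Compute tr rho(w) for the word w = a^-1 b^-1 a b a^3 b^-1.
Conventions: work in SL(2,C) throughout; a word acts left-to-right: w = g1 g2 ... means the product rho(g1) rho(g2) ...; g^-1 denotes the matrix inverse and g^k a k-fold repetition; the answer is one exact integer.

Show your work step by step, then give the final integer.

rho(a^-1) = [[-5, -4], [4, 3]]
... * rho(b^-1) = [[-5, -3], [2, 1]]  ->  [[17, 11], [-14, -9]]
... * rho(a) = [[3, 4], [-4, -5]]  ->  [[7, 13], [-6, -11]]
... * rho(b) = [[1, 3], [-2, -5]]  ->  [[-19, -44], [16, 37]]
... * rho(a) = [[3, 4], [-4, -5]]  ->  [[119, 144], [-100, -121]]
... * rho(a) = [[3, 4], [-4, -5]]  ->  [[-219, -244], [184, 205]]
... * rho(a) = [[3, 4], [-4, -5]]  ->  [[319, 344], [-268, -289]]
... * rho(b^-1) = [[-5, -3], [2, 1]]  ->  [[-907, -613], [762, 515]]
tr = -907 + 515 = -392

-392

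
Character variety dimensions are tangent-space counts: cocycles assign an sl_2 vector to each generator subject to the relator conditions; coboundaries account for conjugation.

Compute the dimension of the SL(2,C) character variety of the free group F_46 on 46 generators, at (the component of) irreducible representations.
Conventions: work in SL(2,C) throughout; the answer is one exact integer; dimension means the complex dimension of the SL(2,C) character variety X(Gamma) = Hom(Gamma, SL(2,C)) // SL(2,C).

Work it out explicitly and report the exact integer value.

The free group F_46: 46 generators, no relators.
So Z^1 = (sl_2)^46 in full: dim Z^1 = 138.
Irreducibility makes the coboundary map sl_2 -> Z^1 injective (trivial centralizer), so dim B^1 = 3.
dim X = dim H^1 = dim Z^1 - dim B^1 = 138 - 3 = 135.

135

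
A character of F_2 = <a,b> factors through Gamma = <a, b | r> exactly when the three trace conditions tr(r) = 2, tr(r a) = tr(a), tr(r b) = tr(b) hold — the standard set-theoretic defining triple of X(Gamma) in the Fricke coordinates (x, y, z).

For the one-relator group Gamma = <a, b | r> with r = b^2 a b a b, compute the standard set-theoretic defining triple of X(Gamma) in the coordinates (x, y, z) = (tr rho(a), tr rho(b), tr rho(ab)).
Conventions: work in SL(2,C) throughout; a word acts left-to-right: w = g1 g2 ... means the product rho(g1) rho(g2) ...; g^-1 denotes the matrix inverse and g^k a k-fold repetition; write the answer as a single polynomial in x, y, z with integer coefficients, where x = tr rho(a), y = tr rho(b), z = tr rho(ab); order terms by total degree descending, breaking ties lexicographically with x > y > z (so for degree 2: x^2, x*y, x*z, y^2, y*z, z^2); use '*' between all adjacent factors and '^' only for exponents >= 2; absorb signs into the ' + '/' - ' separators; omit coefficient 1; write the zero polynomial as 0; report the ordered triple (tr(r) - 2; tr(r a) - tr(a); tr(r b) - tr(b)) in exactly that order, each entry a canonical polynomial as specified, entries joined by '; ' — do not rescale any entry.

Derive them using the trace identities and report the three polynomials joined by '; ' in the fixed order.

tr(a b a b) = tr(a b) tr(a b) - tr(1)   [split at repeated a] = z^2 - 2
tr(a b a) = tr(a) tr(b a) - tr(b) = x*z - y
tr(a b a b^2) = tr(b) tr(a b a b) - tr(a b a) = y*z^2 - x*z - y
tr(b^2 a b a b) = tr(b) tr(a b a b^2) - tr(a b a b) = y^2*z^2 - x*y*z - y^2 - z^2 + 2
tr(a b a b a b) = tr(a b a b) tr(a b) - tr(b a)   [split at repeated a] = z^3 - 3*z
tr(b a b) = tr(b) tr(a b) - tr(a) = y*z - x
and tr(a b a b a) = tr(a) tr(b a b a) - tr(b a b) = x*z^2 - y*z - x
tr(b^2 a b a b a) = tr(b) tr(a b a b a b) - tr(a b a b a) = y*z^3 - x*z^2 - 2*y*z + x
tr(b^2 a b a b^2) = tr(b) tr(b a b a b^2) - tr(b a b a b)   [square of b] = y^3*z^2 - x*y^2*z - y^3 - 2*y*z^2 + x*z + 3*y
assemble the triple (tr(r) - 2; tr(r a) - x; tr(r b) - y)

y^2*z^2 - x*y*z - y^2 - z^2; y*z^3 - x*z^2 - 2*y*z; y^3*z^2 - x*y^2*z - y^3 - 2*y*z^2 + x*z + 2*y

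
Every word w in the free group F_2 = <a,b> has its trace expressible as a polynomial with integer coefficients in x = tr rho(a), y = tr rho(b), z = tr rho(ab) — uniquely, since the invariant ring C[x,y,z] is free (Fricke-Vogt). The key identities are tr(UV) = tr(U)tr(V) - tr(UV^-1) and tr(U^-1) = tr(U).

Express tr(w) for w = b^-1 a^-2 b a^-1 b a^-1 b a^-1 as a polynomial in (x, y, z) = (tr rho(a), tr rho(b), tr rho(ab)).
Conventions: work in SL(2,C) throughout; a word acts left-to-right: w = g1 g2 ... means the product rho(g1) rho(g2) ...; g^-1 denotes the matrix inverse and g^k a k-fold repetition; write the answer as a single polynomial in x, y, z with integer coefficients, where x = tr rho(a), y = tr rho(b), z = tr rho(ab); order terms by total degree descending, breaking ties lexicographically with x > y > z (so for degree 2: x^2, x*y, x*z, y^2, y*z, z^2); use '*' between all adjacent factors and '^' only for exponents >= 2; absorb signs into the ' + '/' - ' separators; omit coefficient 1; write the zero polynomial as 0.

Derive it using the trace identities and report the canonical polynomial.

x^4*y^3*z - x^3*y^4 - 3*x^3*y^2*z^2 + 2*x^2*y^3*z + 3*x^2*y*z^3 + x^3*y^2 - x*y^2*z^2 - x*z^4 - 4*x^2*y*z + 2*x*y^2 + 3*x*z^2 - y*z - x

trace(b^2) = trace(b)*trace(b) - trace(1)  (reduce the b square) = y^2 - 2
trace(b^3) = trace(b)*trace(b^2) - trace(b)  (reduce the b square) = y^3 - 3*y
trace(a b^2) = trace(b)*trace(a b) - trace(a)  (reduce the b square) = y*z - x
use: trace(b^3 a) = trace(b)*trace(a b^2) - trace(a b)  (reduce the b square) = y^2*z - x*y - z
trace(b^2 a^-1 b) = trace(b^3)*trace(a) - trace(b^3 a)  (eliminate a^-1) = x*y^3 - y^2*z - 2*x*y + z
apply: trace(a b a b) = trace(a b)*trace(a b) - trace(1)  (split on a) = z^2 - 2
use: trace(a b a) = trace(a)*trace(b a) - trace(b)  (reduce the a square) = x*z - y
apply: trace(b a b^2 a) = trace(b)*trace(a b a b) - trace(a b a)  (reduce the b square) = y*z^2 - x*z - y
trace(b^2 a^-1 b a) = trace(b a b^2)*trace(a) - trace(b a b^2 a)  (eliminate a^-1) = x*y^2*z - x^2*y - y*z^2 + y
use: trace(b a^-1 b^2 a^-1) = trace(b^2 a^-1 b)*trace(a) - trace(b^2 a^-1 b a)  (eliminate a^-1) = x^2*y^3 - 2*x*y^2*z - x^2*y + y*z^2 + x*z - y
trace(a^-1 b a^-1 b^2 a^-1) = trace(b a^-1 b^2 a^-1)*trace(a) - trace(b a^-1 b^2)  (eliminate a^-1) = x^3*y^3 - 2*x^2*y^2*z - x^3*y - x*y^3 + x*y*z^2 + x^2*z + y^2*z + x*y - z
trace(b^4) = trace(b)*trace(b^3) - trace(b^2)  (reduce the b square) = y^4 - 4*y^2 + 2
apply: trace(b^4 a) = trace(b)*trace(b^2 a b) - trace(b^2 a)  (reduce the b square) = y^3*z - x*y^2 - 2*y*z + x
trace(b a^-1 b^3) = trace(b^4)*trace(a) - trace(b^4 a)  (eliminate a^-1) = x*y^4 - y^3*z - 3*x*y^2 + 2*y*z + x
apply: trace(b^3 a b a) = trace(b)*trace(a b a b^2) - trace(a b a b)  (reduce the b square) = y^2*z^2 - x*y*z - y^2 - z^2 + 2
trace(b a^-1 b^3 a) = trace(b^3 a b)*trace(a) - trace(b^3 a b a)  (eliminate a^-1) = x*y^3*z - x^2*y^2 - y^2*z^2 - x*y*z + x^2 + y^2 + z^2 - 2
trace(b^2 a^-1 b a^-1 b) = trace(b a^-1 b^3)*trace(a) - trace(b a^-1 b^3 a)  (eliminate a^-1) = x^2*y^4 - 2*x*y^3*z - 2*x^2*y^2 + y^2*z^2 + 3*x*y*z - y^2 - z^2 + 2
apply: trace(b a^-1 b a b^2) = trace(b a b^3)*trace(a) - trace(b a b^3 a)  (eliminate a^-1) = x*y^3*z - x^2*y^2 - y^2*z^2 - x*y*z + x^2 + y^2 + z^2 - 2
use: trace(a^2) = trace(a)*trace(a) - trace(1)  (reduce the a square) = x^2 - 2
trace(a b^2 a) = trace(b)*trace(a^2 b) - trace(a^2)  (reduce the b square) = x*y*z - x^2 - y^2 + 2
trace(b a b^2 a b) = trace(b)*trace(a b^2 a b) - trace(a b^2 a)  (reduce the b square) = y^2*z^2 - 2*x*y*z + x^2 - 2
trace(a b a b a b) = trace(b a b a)*trace(b a) - trace(a b)  (split on b) = z^3 - 3*z
trace(a b a b a) = trace(a)*trace(b a b a) - trace(b a b)  (reduce the a square) = x*z^2 - y*z - x
use: trace(b a b^2 a b a) = trace(b)*trace(a b a b a b) - trace(a b a b a)  (reduce the b square) = y*z^3 - x*z^2 - 2*y*z + x
use: trace(b a^-1 b a b^2 a) = trace(b a b^2 a b)*trace(a) - trace(b a b^2 a b a)  (eliminate a^-1) = x*y^2*z^2 - 2*x^2*y*z - y*z^3 + x^3 + x*z^2 + 2*y*z - 3*x
trace(b^2 a^-1 b a^-1 b a) = trace(b a^-1 b a b^2)*trace(a) - trace(b a^-1 b a b^2 a)  (eliminate a^-1) = x^2*y^3*z - x^3*y^2 - 2*x*y^2*z^2 + x^2*y*z + y*z^3 + x*y^2 - 2*y*z + x
use: trace(a^-1 b a^-1 b^2 a^-1 b) = trace(b^2 a^-1 b a^-1 b)*trace(a) - trace(b^2 a^-1 b a^-1 b a)  (eliminate a^-1) = x^3*y^4 - 3*x^2*y^3*z - x^3*y^2 + 3*x*y^2*z^2 + 2*x^2*y*z - y*z^3 - 2*x*y^2 - x*z^2 + 2*y*z + x
trace(b a^-1 b^-1 a^-1 b a^-1 b) = trace(a^-1 b a^-1 b^2 a^-1)*trace(b) - trace(a^-1 b a^-1 b^2 a^-1 b)  (eliminate b^-1) = x^2*y^3*z - x*y^4 - 2*x*y^2*z^2 - x^2*y*z + y^3*z + y*z^3 + 3*x*y^2 + x*z^2 - 3*y*z - x
trace(a^-1 b a b) = trace(b a b)*trace(a) - trace(b a b a)  (eliminate a^-1) = x*y*z - x^2 - z^2 + 2
trace(a^-1 b a b a^-1) = trace(a^-1 b a b)*trace(a) - trace(a^-1 b a b a)  (eliminate a^-1) = x^2*y*z - x^3 - x*z^2 - y*z + 3*x
trace(b a b a b a b a) = trace(b a)*trace(b a b a b a) - trace(b^-1 a^-1 b^-1 a^-1)  (split on b) = z^4 - 4*z^2 + 2
use: trace(b a b a^-1 b a b a) = trace(b a b a b a b)*trace(a) - trace(b a b a b a b a)  (eliminate a^-1) = x*y*z^3 - x^2*z^2 - z^4 - 2*x*y*z + x^2 + 4*z^2 - 2
use: trace(a b a^-1 b a b a^-1 b) = trace(b a b a^-1 b a b)*trace(a) - trace(b a b a^-1 b a b a)  (eliminate a^-1) = x^2*y^2*z^2 - 2*x^3*y*z - 2*x*y*z^3 + x^4 + 2*x^2*z^2 + z^4 + 4*x*y*z - 4*x^2 - 4*z^2 + 2
apply: trace(b a^-1 b a b a^-1 b^-1 a) = trace(a b a^-1 b a b a^-1)*trace(b) - trace(a b a^-1 b a b a^-1 b)  (eliminate b^-1) = -x^2*y^2*z^2 + 2*x^3*y*z + x*y^3*z + 2*x*y*z^3 - x^4 - x^2*y^2 - 2*x^2*z^2 - y^2*z^2 - z^4 - 4*x*y*z + 4*x^2 + y^2 + 4*z^2 - 2
apply: trace(b a^-1 b^-1 a^-1 b a^-1 b a) = trace(b a^-1 b a b a^-1 b^-1)*trace(a) - trace(b a^-1 b a b a^-1 b^-1 a)  (eliminate a^-1) = x^2*y^2*z^2 - x^3*y*z - x*y^3*z - 2*x*y*z^3 + x^2*y^2 + x^2*z^2 + y^2*z^2 + z^4 + 3*x*y*z - x^2 - y^2 - 4*z^2 + 2
use: trace(a^-1 b a^-1 b a^-1 b a^-1 b^-1) = trace(b a^-1 b^-1 a^-1 b a^-1 b)*trace(a) - trace(b a^-1 b^-1 a^-1 b a^-1 b a)  (eliminate a^-1) = x^3*y^3*z - x^2*y^4 - 3*x^2*y^2*z^2 + 2*x*y^3*z + 3*x*y*z^3 + 2*x^2*y^2 - y^2*z^2 - z^4 - 6*x*y*z + y^2 + 4*z^2 - 2
use: trace(a^-1 b^2) = trace(b^2)*trace(a) - trace(b^2 a)  (eliminate a^-1) = x*y^2 - y*z - x
trace(b a^-2 b) = trace(a^-1 b^2)*trace(a) - trace(a^-1 b^2 a)  (eliminate a^-1) = x^2*y^2 - x*y*z - x^2 - y^2 + 2
trace(a^-1 b a^-1 b a^-1) = trace(b a^-2 b)*trace(a) - trace(b a^-2 b a)  (eliminate a^-1) = x^3*y^2 - 2*x^2*y*z - x*y^2 + x*z^2 + y*z - x
use: trace(b^-1 a^-2 b a^-1 b a^-1 b a^-1) = trace(a^-1 b a^-1 b a^-1 b a^-1 b^-1)*trace(a) - trace(a^-1 b a^-1 b a^-1 b a^-1 b^-1 a)  (eliminate a^-1) = x^4*y^3*z - x^3*y^4 - 3*x^3*y^2*z^2 + 2*x^2*y^3*z + 3*x^2*y*z^3 + x^3*y^2 - x*y^2*z^2 - x*z^4 - 4*x^2*y*z + 2*x*y^2 + 3*x*z^2 - y*z - x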